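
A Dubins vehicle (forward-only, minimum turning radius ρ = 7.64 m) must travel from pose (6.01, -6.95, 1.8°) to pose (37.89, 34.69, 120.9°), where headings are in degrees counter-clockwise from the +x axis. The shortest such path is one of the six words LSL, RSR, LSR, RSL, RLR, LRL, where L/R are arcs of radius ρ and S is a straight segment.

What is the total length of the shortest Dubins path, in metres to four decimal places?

55.3573 m

Let ψ = atan2(Δy, Δx) = atan2(41.64, 31.88) = 52.5620° be the start→goal bearing.
Normalize: d = |goal − start| / ρ = 52.442578/7.64 = 6.864212, α = (θ_start − ψ) mod 360° = 309.2380° = 5.397222 rad, β = (θ_goal − ψ) mod 360° = 68.3380° = 1.192724 rad.
Common terms: sin α = -0.774525, cos α = 0.632544, sin β = 0.929378, cos β = 0.369130, cos(α−β) = -0.486335, d² = 47.117404. Work in radians in the unit-radius frame; every candidate has L = ρ·(t + p + q).
LSL: p² = 2 + d² − 2cos(α−β) + 2d(sin α − sin β) = 26.698178; p = √p² = 5.167028; φ = atan2(cos β − cos α, d + sin α − sin β) = -0.051002 rad; t = (φ − α) mod 2π = 0.834962 rad, q = (β − φ) mod 2π = 1.243725 rad → L = 7.64·(0.834962 + 5.167028 + 1.243725) = 7.64·7.245715 = 55.357263 m
RSR: p² = 2 + d² − 2cos(α−β) + 2d(sin β − sin α) = 73.481971; p = √p² = 8.572163; φ = atan2(cos α − cos β, d − sin α + sin β) = 0.030734 rad; t = (α − φ) mod 2π = 5.366488 rad, q = (φ − β) mod 2π = 5.121195 rad → L = 7.64·(5.366488 + 8.572163 + 5.121195) = 7.64·19.059846 = 145.617224 m
LSR: p² = d² − 2 + 2cos(α−β) + 2d(sin α + sin β) = 46.270620; p = √p² = 6.802251; φ = atan2(−cos α − cos β, d + sin α + sin β) − atan2(−2, p) = 0.144211 rad; t = (φ − α) mod 2π = 1.030175 rad, q = (φ − β) mod 2π = 5.234673 rad → L = 7.64·(1.030175 + 6.802251 + 5.234673) = 7.64·13.067099 = 99.832637 m
RSL: p² = d² − 2 + 2cos(α−β) − 2d(sin α + sin β) = 42.018846; p = √p² = 6.482195; φ = atan2(cos α + cos β, d − sin α − sin β) − atan2(2, p) = -0.151070 rad; t = (α − φ) mod 2π = 5.548292 rad, q = (β − φ) mod 2π = 1.343794 rad → L = 7.64·(5.548292 + 6.482195 + 1.343794) = 7.64·13.374281 = 102.179506 m
RLR: c = (6 − d² + 2cos(α−β) + 2d(sin α − sin β))/8 = -8.185246, |c| > 1 → infeasible
LRL: c = (6 − d² + 2cos(α−β) − 2d(sin α − sin β))/8 = -2.337272, |c| > 1 → infeasible
Shortest: LSL with L = 55.357263 m ≈ 55.3573 m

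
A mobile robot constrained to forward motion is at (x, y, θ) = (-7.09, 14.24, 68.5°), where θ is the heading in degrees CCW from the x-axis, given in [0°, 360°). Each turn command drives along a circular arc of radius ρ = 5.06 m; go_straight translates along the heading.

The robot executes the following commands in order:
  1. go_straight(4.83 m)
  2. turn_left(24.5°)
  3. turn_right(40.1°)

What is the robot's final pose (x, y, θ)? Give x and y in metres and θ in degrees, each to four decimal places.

(-3.9574, 24.1703, 52.9000°)

set_pose: (x, y, θ) = (-7.0900, 14.2400, 68.5000°), ρ = 5.06
go_straight(4.83): x += 4.83·cos θ, y += 4.83·sin θ → (-5.3198, 18.7339, 68.5000°)
turn_left(24.5°): centre at ρ to the left, rotate +24.5° → (-4.9746, 20.8532, 93.0000°)
turn_right(40.1°): centre at ρ to the right, rotate −40.1° → (-3.9574, 24.1703, 52.9000°)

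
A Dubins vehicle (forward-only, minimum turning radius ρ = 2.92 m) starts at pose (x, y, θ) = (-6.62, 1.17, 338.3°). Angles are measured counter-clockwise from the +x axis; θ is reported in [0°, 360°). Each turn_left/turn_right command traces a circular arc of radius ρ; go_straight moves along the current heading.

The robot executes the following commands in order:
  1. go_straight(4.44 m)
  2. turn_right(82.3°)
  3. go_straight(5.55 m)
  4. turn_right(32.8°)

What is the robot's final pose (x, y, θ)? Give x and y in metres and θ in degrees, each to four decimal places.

set_pose: (x, y, θ) = (-6.6200, 1.1700, 338.3000°), ρ = 2.92
go_straight(4.44): x += 4.44·cos θ, y += 4.44·sin θ → (-2.4947, -0.4717, 338.3000°)
turn_right(82.3°): centre at ρ to the right, rotate −82.3° → (-0.7410, -3.8912, 256.0000°)
go_straight(5.55): x += 5.55·cos θ, y += 5.55·sin θ → (-2.0837, -9.2763, 256.0000°)
turn_right(32.8°): centre at ρ to the right, rotate −32.8° → (-2.9181, -10.6985, 223.2000°)

(-2.9181, -10.6985, 223.2000°)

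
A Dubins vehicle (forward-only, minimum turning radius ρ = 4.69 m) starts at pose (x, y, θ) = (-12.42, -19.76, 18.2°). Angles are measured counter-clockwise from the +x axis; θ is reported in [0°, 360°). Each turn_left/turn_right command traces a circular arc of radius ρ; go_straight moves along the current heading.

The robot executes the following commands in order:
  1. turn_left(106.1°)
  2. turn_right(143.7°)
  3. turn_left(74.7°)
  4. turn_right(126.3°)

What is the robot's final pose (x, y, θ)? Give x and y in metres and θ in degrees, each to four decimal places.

(9.1258, -4.9843, 289.0000°)

set_pose: (x, y, θ) = (-12.4200, -19.7600, 18.2000°), ρ = 4.69
turn_left(106.1°): centre at ρ to the left, rotate +106.1° → (-10.0104, -12.6617, 124.3000°)
turn_right(143.7°): centre at ρ to the right, rotate −143.7° → (-4.5782, -5.5950, -19.4000° ≡ 340.6000°)
turn_left(74.7°): centre at ρ to the left, rotate +74.7° → (0.8355, -3.8412, 415.3000° ≡ 55.3000°)
turn_right(126.3°): centre at ρ to the right, rotate −126.3° → (9.1258, -4.9843, -71.0000° ≡ 289.0000°)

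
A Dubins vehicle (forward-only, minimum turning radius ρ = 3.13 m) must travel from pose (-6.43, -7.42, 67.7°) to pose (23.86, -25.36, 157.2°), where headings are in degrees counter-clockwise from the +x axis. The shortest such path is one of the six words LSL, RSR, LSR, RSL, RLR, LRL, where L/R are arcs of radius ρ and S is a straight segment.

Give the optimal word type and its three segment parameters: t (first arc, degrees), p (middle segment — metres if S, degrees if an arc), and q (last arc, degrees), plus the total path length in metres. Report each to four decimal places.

RSR: t = 93.5612°, p = 31.7907 m, q = 176.9388°, L = 46.5678 m

Let ψ = atan2(Δy, Δx) = atan2(-17.94, 30.29) = -30.6372° be the start→goal bearing.
Normalize: d = |goal − start| / ρ = 35.204086/3.13 = 11.247312, α = (θ_start − ψ) mod 360° = 98.3372° = 1.716308 rad, β = (θ_goal − ψ) mod 360° = 187.8372° = 3.278377 rad.
Common terms: sin α = 0.989432, cos α = -0.144998, sin β = -0.136359, cos β = -0.990660, cos(α−β) = 0.008727, d² = 126.502026. Work in radians in the unit-radius frame; every candidate has L = ρ·(t + p + q).
LSL: p² = 2 + d² − 2cos(α−β) + 2d(sin α − sin β) = 153.808805; p = √p² = 12.401968; φ = atan2(cos β − cos α, d + sin α − sin β) = -0.068241 rad; t = (φ − α) mod 2π = 4.498637 rad, q = (β − φ) mod 2π = 3.346618 rad → L = 3.13·(4.498637 + 12.401968 + 3.346618) = 3.13·20.247223 = 63.373807 m
RSR: p² = 2 + d² − 2cos(α−β) + 2d(sin β − sin α) = 103.160341; p = √p² = 10.156788; φ = atan2(cos α − cos β, d − sin α + sin β) = 0.083357 rad; t = (α − φ) mod 2π = 1.632950 rad, q = (φ − β) mod 2π = 3.088165 rad → L = 3.13·(1.632950 + 10.156788 + 3.088165) = 3.13·14.877904 = 46.567838 m
LSR: p² = d² − 2 + 2cos(α−β) + 2d(sin α + sin β) = 143.709043; p = √p² = 11.987871; φ = atan2(−cos α − cos β, d + sin α + sin β) − atan2(−2, p) = 0.258892 rad; t = (φ − α) mod 2π = 4.825769 rad, q = (φ − β) mod 2π = 3.263700 rad → L = 3.13·(4.825769 + 11.987871 + 3.263700) = 3.13·20.077340 = 62.842073 m
RSL: p² = d² − 2 + 2cos(α−β) − 2d(sin α + sin β) = 105.329915; p = √p² = 10.263036; φ = atan2(cos α + cos β, d − sin α − sin β) − atan2(2, p) = -0.301289 rad; t = (α − φ) mod 2π = 2.017596 rad, q = (β − φ) mod 2π = 3.579666 rad → L = 3.13·(2.017596 + 10.263036 + 3.579666) = 3.13·15.860299 = 49.642735 m
RLR: c = (6 − d² + 2cos(α−β) + 2d(sin α − sin β))/8 = -11.895043, |c| > 1 → infeasible
LRL: c = (6 − d² + 2cos(α−β) − 2d(sin α − sin β))/8 = -18.226101, |c| > 1 → infeasible
Shortest: RSR with L = 46.567838 m ≈ 46.5678 m
Convert RSR to answer units (arcs ×180/π): t = 1.632950·180/π = 93.5612°, p = ρ·p = 3.13·10.156788 = 31.7907 m, q = 3.088165·180/π = 176.9388°, L = 46.5678 m.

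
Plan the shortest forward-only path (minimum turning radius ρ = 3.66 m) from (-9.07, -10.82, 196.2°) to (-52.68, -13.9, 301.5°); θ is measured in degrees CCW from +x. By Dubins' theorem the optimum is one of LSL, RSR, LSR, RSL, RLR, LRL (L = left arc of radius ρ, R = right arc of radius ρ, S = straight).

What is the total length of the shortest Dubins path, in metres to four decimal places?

Let ψ = atan2(Δy, Δx) = atan2(-3.08, -43.61) = -175.9601° be the start→goal bearing.
Normalize: d = |goal − start| / ρ = 43.718629/3.66 = 11.944981, α = (θ_start − ψ) mod 360° = 12.1601° = 0.212234 rad, β = (θ_goal − ψ) mod 360° = 117.4601° = 2.050066 rad.
Common terms: sin α = 0.210645, cos α = 0.977563, sin β = 0.887332, cos β = -0.461131, cos(α−β) = -0.263873, d² = 142.682560. Work in radians in the unit-radius frame; every candidate has L = ρ·(t + p + q).
LSL: p² = 2 + d² − 2cos(α−β) + 2d(sin α − sin β) = 129.044276; p = √p² = 11.359766; φ = atan2(cos β − cos α, d + sin α − sin β) = -0.126989 rad; t = (φ − α) mod 2π = 5.943962 rad, q = (β − φ) mod 2π = 2.177055 rad → L = 3.66·(5.943962 + 11.359766 + 2.177055) = 3.66·19.480783 = 71.299665 m
RSR: p² = 2 + d² − 2cos(α−β) + 2d(sin β − sin α) = 161.376336; p = √p² = 12.703399; φ = atan2(cos α − cos β, d − sin α + sin β) = 0.113496 rad; t = (α − φ) mod 2π = 0.098738 rad, q = (φ − β) mod 2π = 4.346615 rad → L = 3.66·(0.098738 + 12.703399 + 4.346615) = 3.66·17.148752 = 62.764433 m
LSR: p² = d² − 2 + 2cos(α−β) + 2d(sin α + sin β) = 166.385432; p = √p² = 12.899048; φ = atan2(−cos α − cos β, d + sin α + sin β) − atan2(−2, p) = 0.114251 rad; t = (φ − α) mod 2π = 6.185202 rad, q = (φ − β) mod 2π = 4.347371 rad → L = 3.66·(6.185202 + 12.899048 + 4.347371) = 3.66·23.431620 = 85.759731 m
RSL: p² = d² − 2 + 2cos(α−β) − 2d(sin α + sin β) = 113.924196; p = √p² = 10.673528; φ = atan2(cos α + cos β, d − sin α − sin β) − atan2(2, p) = -0.137657 rad; t = (α − φ) mod 2π = 0.349891 rad, q = (β − φ) mod 2π = 2.187723 rad → L = 3.66·(0.349891 + 10.673528 + 2.187723) = 3.66·13.211142 = 48.352780 m
RLR: c = (6 − d² + 2cos(α−β) + 2d(sin α − sin β))/8 = -19.172042, |c| > 1 → infeasible
LRL: c = (6 − d² + 2cos(α−β) − 2d(sin α − sin β))/8 = -15.130534, |c| > 1 → infeasible
Shortest: RSL with L = 48.352780 m ≈ 48.3528 m

48.3528 m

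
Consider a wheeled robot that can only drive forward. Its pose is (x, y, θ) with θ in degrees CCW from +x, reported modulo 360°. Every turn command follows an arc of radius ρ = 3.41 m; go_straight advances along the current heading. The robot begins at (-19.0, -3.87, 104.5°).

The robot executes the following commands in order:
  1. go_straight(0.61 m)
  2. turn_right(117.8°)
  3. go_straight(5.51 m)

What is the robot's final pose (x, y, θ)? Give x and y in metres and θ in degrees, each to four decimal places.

set_pose: (x, y, θ) = (-19.0000, -3.8700, 104.5000°), ρ = 3.41
go_straight(0.61): x += 0.61·cos θ, y += 0.61·sin θ → (-19.1527, -3.2794, 104.5000°)
turn_right(117.8°): centre at ρ to the right, rotate −117.8° → (-15.0669, 0.8929, -13.3000° ≡ 346.7000°)
go_straight(5.51): x += 5.51·cos θ, y += 5.51·sin θ → (-9.7047, -0.3747, 346.7000°)

(-9.7047, -0.3747, 346.7000°)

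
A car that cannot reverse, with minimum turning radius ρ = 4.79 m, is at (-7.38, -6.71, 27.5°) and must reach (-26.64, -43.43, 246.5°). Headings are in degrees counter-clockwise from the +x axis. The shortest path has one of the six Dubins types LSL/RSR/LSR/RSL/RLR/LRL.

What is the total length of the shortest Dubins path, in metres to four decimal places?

Let ψ = atan2(Δy, Δx) = atan2(-36.72, -19.26) = -117.6775° be the start→goal bearing.
Normalize: d = |goal − start| / ρ = 41.464515/4.79 = 8.656475, α = (θ_start − ψ) mod 360° = 145.1775° = 2.533825 rad, β = (θ_goal − ψ) mod 360° = 4.1775° = 0.072910 rad.
Common terms: sin α = 0.571037, cos α = -0.820925, sin β = 0.072846, cos β = 0.997343, cos(α−β) = -0.777146, d² = 74.934558. Work in radians in the unit-radius frame; every candidate has L = ρ·(t + p + q).
LSL: p² = 2 + d² − 2cos(α−β) + 2d(sin α − sin β) = 87.114006; p = √p² = 9.333488; φ = atan2(cos β − cos α, d + sin α − sin β) = 0.196065 rad; t = (φ − α) mod 2π = 3.945426 rad, q = (β − φ) mod 2π = 6.160031 rad → L = 4.79·(3.945426 + 9.333488 + 6.160031) = 4.79·19.438945 = 93.112546 m
RSR: p² = 2 + d² − 2cos(α−β) + 2d(sin β − sin α) = 69.863694; p = √p² = 8.358450; φ = atan2(cos α − cos β, d − sin α + sin β) = -0.219290 rad; t = (α − φ) mod 2π = 2.753114 rad, q = (φ − β) mod 2π = 5.990985 rad → L = 4.79·(2.753114 + 8.358450 + 5.990985) = 4.79·17.102550 = 81.921215 m
LSR: p² = d² − 2 + 2cos(α−β) + 2d(sin α + sin β) = 82.527770; p = √p² = 9.084480; φ = atan2(−cos α − cos β, d + sin α + sin β) − atan2(−2, p) = 0.197732 rad; t = (φ − α) mod 2π = 3.947093 rad, q = (φ − β) mod 2π = 0.124822 rad → L = 4.79·(3.947093 + 9.084480 + 0.124822) = 4.79·13.156394 = 63.019129 m
RSL: p² = d² − 2 + 2cos(α−β) − 2d(sin α + sin β) = 60.232763; p = √p² = 7.760977; φ = atan2(cos α + cos β, d − sin α − sin β) − atan2(2, p) = -0.230198 rad; t = (α − φ) mod 2π = 2.764022 rad, q = (β − φ) mod 2π = 0.303108 rad → L = 4.79·(2.764022 + 7.760977 + 0.303108) = 4.79·10.828108 = 51.866635 m
RLR: c = (6 − d² + 2cos(α−β) + 2d(sin α − sin β))/8 = -7.732962, |c| > 1 → infeasible
LRL: c = (6 − d² + 2cos(α−β) − 2d(sin α − sin β))/8 = -9.889251, |c| > 1 → infeasible
Shortest: RSL with L = 51.866635 m ≈ 51.8666 m

51.8666 m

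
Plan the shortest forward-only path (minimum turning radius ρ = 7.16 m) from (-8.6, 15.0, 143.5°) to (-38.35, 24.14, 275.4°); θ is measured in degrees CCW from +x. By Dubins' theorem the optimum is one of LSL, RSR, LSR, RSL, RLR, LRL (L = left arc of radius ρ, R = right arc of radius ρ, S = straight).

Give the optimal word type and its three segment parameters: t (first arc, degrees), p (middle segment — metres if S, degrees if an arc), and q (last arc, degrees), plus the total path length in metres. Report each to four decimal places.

RSL: t = 3.8716°, p = 23.1080 m, q = 135.7716°, L = 40.5586 m

Let ψ = atan2(Δy, Δx) = atan2(9.14, -29.75) = 162.9216° be the start→goal bearing.
Normalize: d = |goal − start| / ρ = 31.122373/7.16 = 4.346700, α = (θ_start − ψ) mod 360° = 340.5784° = 5.944214 rad, β = (θ_goal − ψ) mod 360° = 112.4784° = 1.963118 rad.
Common terms: sin α = -0.332517, cos α = 0.943097, sin β = 0.924024, cos β = -0.382335, cos(α−β) = -0.667833, d² = 18.893802. Work in radians in the unit-radius frame; every candidate has L = ρ·(t + p + q).
LSL: p² = 2 + d² − 2cos(α−β) + 2d(sin α − sin β) = 11.305851; p = √p² = 3.362417; φ = atan2(cos β − cos α, d + sin α − sin β) = -0.405186 rad; t = (φ − α) mod 2π = 6.216970 rad, q = (β − φ) mod 2π = 2.368304 rad → L = 7.16·(6.216970 + 3.362417 + 2.368304) = 7.16·11.947692 = 85.545475 m
RSR: p² = 2 + d² − 2cos(α−β) + 2d(sin β − sin α) = 33.153083; p = √p² = 5.757871; φ = atan2(cos α − cos β, d − sin α + sin β) = 0.232278 rad; t = (α − φ) mod 2π = 5.711936 rad, q = (φ − β) mod 2π = 4.552345 rad → L = 7.16·(5.711936 + 5.757871 + 4.552345) = 7.16·16.022153 = 114.718614 m
LSR: p² = d² − 2 + 2cos(α−β) + 2d(sin α + sin β) = 20.700342; p = √p² = 4.549763; φ = atan2(−cos α − cos β, d + sin α + sin β) − atan2(−2, p) = 0.301086 rad; t = (φ − α) mod 2π = 0.640058 rad, q = (φ − β) mod 2π = 4.621154 rad → L = 7.16·(0.640058 + 4.549763 + 4.621154) = 7.16·9.810974 = 70.246575 m
RSL: p² = d² − 2 + 2cos(α−β) − 2d(sin α + sin β) = 10.415932; p = √p² = 3.227372; φ = atan2(cos α + cos β, d − sin α − sin β) − atan2(2, p) = -0.406544 rad; t = (α − φ) mod 2π = 0.067572 rad, q = (β − φ) mod 2π = 2.369662 rad → L = 7.16·(0.067572 + 3.227372 + 2.369662) = 7.16·5.664606 = 40.558583 m
RLR: c = (6 − d² + 2cos(α−β) + 2d(sin α − sin β))/8 = -3.144135, |c| > 1 → infeasible
LRL: c = (6 − d² + 2cos(α−β) − 2d(sin α − sin β))/8 = -0.413231; p = 2π − arccos c = 4.286389 rad; φ = atan2(cos β − cos α, d + sin α − sin β) = -0.405186 rad; t = (φ − α + p/2) mod 2π = 2.076980 rad, q = (β − α − t + p) mod 2π = 4.511499 rad → L = 7.16·(2.076980 + 4.286389 + 4.511499) = 7.16·10.874868 = 77.864053 m
Shortest: RSL with L = 40.558583 m ≈ 40.5586 m
Convert RSL to answer units (arcs ×180/π): t = 0.067572·180/π = 3.8716°, p = ρ·p = 7.16·3.227372 = 23.1080 m, q = 2.369662·180/π = 135.7716°, L = 40.5586 m.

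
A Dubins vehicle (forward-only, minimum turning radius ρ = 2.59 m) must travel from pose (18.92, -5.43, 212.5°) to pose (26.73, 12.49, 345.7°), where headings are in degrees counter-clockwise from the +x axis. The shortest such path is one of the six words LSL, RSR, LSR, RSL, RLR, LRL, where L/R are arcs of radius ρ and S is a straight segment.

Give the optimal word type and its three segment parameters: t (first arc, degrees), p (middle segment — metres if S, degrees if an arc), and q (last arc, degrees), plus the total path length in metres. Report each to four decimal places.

Let ψ = atan2(Δy, Δx) = atan2(17.92, 7.81) = 66.4512° be the start→goal bearing.
Normalize: d = |goal − start| / ρ = 19.547954/2.59 = 7.547473, α = (θ_start − ψ) mod 360° = 146.0488° = 2.549033 rad, β = (θ_goal − ψ) mod 360° = 279.2488° = 4.873811 rad.
Common terms: sin α = 0.558486, cos α = -0.829514, sin β = -0.987000, cos β = 0.160722, cos(α−β) = -0.684547, d² = 56.964342. Work in radians in the unit-radius frame; every candidate has L = ρ·(t + p + q).
LSL: p² = 2 + d² − 2cos(α−β) + 2d(sin α − sin β) = 83.662462; p = √p² = 9.146719; φ = atan2(cos β − cos α, d + sin α − sin β) = 0.108474 rad; t = (φ − α) mod 2π = 3.842626 rad, q = (β − φ) mod 2π = 4.765337 rad → L = 2.59·(3.842626 + 9.146719 + 4.765337) = 2.59·17.754683 = 45.984628 m
RSR: p² = 2 + d² − 2cos(α−β) + 2d(sin β − sin α) = 37.004410; p = √p² = 6.083125; φ = atan2(cos α − cos β, d − sin α + sin β) = -0.163512 rad; t = (α − φ) mod 2π = 2.712544 rad, q = (φ − β) mod 2π = 1.245862 rad → L = 2.59·(2.712544 + 6.083125 + 1.245862) = 2.59·10.041532 = 26.007567 m
LSR: p² = d² − 2 + 2cos(α−β) + 2d(sin α + sin β) = 47.126862; p = √p² = 6.864901; φ = atan2(−cos α − cos β, d + sin α + sin β) − atan2(−2, p) = 0.377161 rad; t = (φ − α) mod 2π = 4.111313 rad, q = (φ − β) mod 2π = 1.786535 rad → L = 2.59·(4.111313 + 6.864901 + 1.786535) = 2.59·12.762748 = 33.055518 m
RSL: p² = d² − 2 + 2cos(α−β) − 2d(sin α + sin β) = 60.063633; p = √p² = 7.750073; φ = atan2(cos α + cos β, d − sin α − sin β) − atan2(2, p) = -0.336207 rad; t = (α − φ) mod 2π = 2.885240 rad, q = (β − φ) mod 2π = 5.210018 rad → L = 2.59·(2.885240 + 7.750073 + 5.210018) = 2.59·15.845331 = 41.039407 m
RLR: c = (6 − d² + 2cos(α−β) + 2d(sin α − sin β))/8 = -3.625551, |c| > 1 → infeasible
LRL: c = (6 − d² + 2cos(α−β) − 2d(sin α − sin β))/8 = -9.457808, |c| > 1 → infeasible
Shortest: RSR with L = 26.007567 m ≈ 26.0076 m
Convert RSR to answer units (arcs ×180/π): t = 2.712544·180/π = 155.4174°, p = ρ·p = 2.59·6.083125 = 15.7553 m, q = 1.245862·180/π = 71.3826°, L = 26.0076 m.

RSR: t = 155.4174°, p = 15.7553 m, q = 71.3826°, L = 26.0076 m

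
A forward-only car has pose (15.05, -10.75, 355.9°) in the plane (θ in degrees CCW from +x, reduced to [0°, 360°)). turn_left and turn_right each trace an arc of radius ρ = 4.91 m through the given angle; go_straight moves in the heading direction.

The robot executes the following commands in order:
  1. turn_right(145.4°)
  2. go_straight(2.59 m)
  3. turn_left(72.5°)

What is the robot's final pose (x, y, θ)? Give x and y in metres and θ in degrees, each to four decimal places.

set_pose: (x, y, θ) = (15.0500, -10.7500, 355.9000°), ρ = 4.91
turn_right(145.4°): centre at ρ to the right, rotate −145.4° → (17.1910, -19.8780, 210.5000°)
go_straight(2.59): x += 2.59·cos θ, y += 2.59·sin θ → (14.9593, -21.1926, 210.5000°)
turn_left(72.5°): centre at ρ to the left, rotate +72.5° → (12.6672, -26.5277, 283.0000°)

(12.6672, -26.5277, 283.0000°)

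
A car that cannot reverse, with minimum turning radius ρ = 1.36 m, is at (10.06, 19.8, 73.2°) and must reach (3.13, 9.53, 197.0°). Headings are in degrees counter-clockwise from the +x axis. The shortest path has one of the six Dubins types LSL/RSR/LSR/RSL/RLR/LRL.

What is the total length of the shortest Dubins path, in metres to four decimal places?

Let ψ = atan2(Δy, Δx) = atan2(-10.27, -6.93) = -124.0107° be the start→goal bearing.
Normalize: d = |goal − start| / ρ = 12.389423/1.36 = 9.109870, α = (θ_start − ψ) mod 360° = 197.2107° = 3.441976 rad, β = (θ_goal − ψ) mod 360° = 321.0107° = 5.602694 rad.
Common terms: sin α = -0.295887, cos α = -0.955223, sin β = -0.629175, cos β = 0.777264, cos(α−β) = -0.556296, d² = 82.989728. Work in radians in the unit-radius frame; every candidate has L = ρ·(t + p + q).
LSL: p² = 2 + d² − 2cos(α−β) + 2d(sin α − sin β) = 92.174740; p = √p² = 9.600768; φ = atan2(cos β − cos α, d + sin α − sin β) = 0.181447 rad; t = (φ − α) mod 2π = 3.022656 rad, q = (β − φ) mod 2π = 5.421247 rad → L = 1.36·(3.022656 + 9.600768 + 5.421247) = 1.36·18.044671 = 24.540752 m
RSR: p² = 2 + d² − 2cos(α−β) + 2d(sin β − sin α) = 80.029898; p = √p² = 8.945943; φ = atan2(cos α − cos β, d − sin α + sin β) = -0.194893 rad; t = (α − φ) mod 2π = 3.636870 rad, q = (φ − β) mod 2π = 0.485598 rad → L = 1.36·(3.636870 + 8.945943 + 0.485598) = 1.36·13.068411 = 17.773039 m
LSR: p² = d² − 2 + 2cos(α−β) + 2d(sin α + sin β) = 63.022752; p = √p² = 7.938687; φ = atan2(−cos α − cos β, d + sin α + sin β) − atan2(−2, p) = 0.268534 rad; t = (φ − α) mod 2π = 3.109743 rad, q = (φ − β) mod 2π = 0.949026 rad → L = 1.36·(3.109743 + 7.938687 + 0.949026) = 1.36·11.997456 = 16.316540 m
RSL: p² = d² − 2 + 2cos(α−β) − 2d(sin α + sin β) = 96.731521; p = √p² = 9.835218; φ = atan2(cos α + cos β, d − sin α − sin β) − atan2(2, p) = -0.218348 rad; t = (α − φ) mod 2π = 3.660324 rad, q = (β − φ) mod 2π = 5.821042 rad → L = 1.36·(3.660324 + 9.835218 + 5.821042) = 1.36·19.316584 = 26.270554 m
RLR: c = (6 − d² + 2cos(α−β) + 2d(sin α − sin β))/8 = -9.003737, |c| > 1 → infeasible
LRL: c = (6 − d² + 2cos(α−β) − 2d(sin α − sin β))/8 = -10.521842, |c| > 1 → infeasible
Shortest: LSR with L = 16.316540 m ≈ 16.3165 m

16.3165 m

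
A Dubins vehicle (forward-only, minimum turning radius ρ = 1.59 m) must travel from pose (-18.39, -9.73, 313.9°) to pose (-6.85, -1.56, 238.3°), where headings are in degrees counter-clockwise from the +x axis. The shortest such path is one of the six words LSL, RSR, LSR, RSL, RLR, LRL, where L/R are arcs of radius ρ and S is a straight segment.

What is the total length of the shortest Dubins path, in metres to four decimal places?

19.3730 m

Let ψ = atan2(Δy, Δx) = atan2(8.17, 11.54) = 35.2974° be the start→goal bearing.
Normalize: d = |goal − start| / ρ = 14.139325/1.59 = 8.892657, α = (θ_start − ψ) mod 360° = 278.6026° = 4.862532 rad, β = (θ_goal − ψ) mod 360° = 203.0026° = 3.543063 rad.
Common terms: sin α = -0.988750, cos α = 0.149580, sin β = -0.390772, cos β = -0.920487, cos(α−β) = 0.248690, d² = 79.079348. Work in radians in the unit-radius frame; every candidate has L = ρ·(t + p + q).
LSL: p² = 2 + d² − 2cos(α−β) + 2d(sin α − sin β) = 69.946753; p = √p² = 8.363418; φ = atan2(cos β − cos α, d + sin α − sin β) = -0.128298 rad; t = (φ − α) mod 2π = 1.292355 rad, q = (β − φ) mod 2π = 3.671361 rad → L = 1.59·(1.292355 + 8.363418 + 3.671361) = 1.59·13.327134 = 21.190143 m
RSR: p² = 2 + d² − 2cos(α−β) + 2d(sin β − sin α) = 91.217183; p = √p² = 9.550769; φ = atan2(cos α − cos β, d − sin α + sin β) = 0.112276 rad; t = (α − φ) mod 2π = 4.750256 rad, q = (φ − β) mod 2π = 2.852398 rad → L = 1.59·(4.750256 + 9.550769 + 2.852398) = 1.59·17.153423 = 27.273942 m
LSR: p² = d² − 2 + 2cos(α−β) + 2d(sin α + sin β) = 53.041496; p = √p² = 7.282959; φ = atan2(−cos α − cos β, d + sin α + sin β) − atan2(−2, p) = 0.370257 rad; t = (φ − α) mod 2π = 1.790910 rad, q = (φ − β) mod 2π = 3.110379 rad → L = 1.59·(1.790910 + 7.282959 + 3.110379) = 1.59·12.184249 = 19.372956 m
RSL: p² = d² − 2 + 2cos(α−β) − 2d(sin α + sin β) = 102.111960; p = √p² = 10.105046; φ = atan2(cos α + cos β, d − sin α − sin β) − atan2(2, p) = -0.270303 rad; t = (α − φ) mod 2π = 5.132835 rad, q = (β − φ) mod 2π = 3.813366 rad → L = 1.59·(5.132835 + 10.105046 + 3.813366) = 1.59·19.051248 = 30.291485 m
RLR: c = (6 − d² + 2cos(α−β) + 2d(sin α − sin β))/8 = -10.402148, |c| > 1 → infeasible
LRL: c = (6 − d² + 2cos(α−β) − 2d(sin α − sin β))/8 = -7.743344, |c| > 1 → infeasible
Shortest: LSR with L = 19.372956 m ≈ 19.3730 m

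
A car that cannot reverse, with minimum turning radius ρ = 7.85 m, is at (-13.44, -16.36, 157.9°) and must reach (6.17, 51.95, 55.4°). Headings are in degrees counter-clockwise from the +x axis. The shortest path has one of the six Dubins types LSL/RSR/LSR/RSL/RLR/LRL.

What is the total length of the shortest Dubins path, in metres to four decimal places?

75.1634 m

Let ψ = atan2(Δy, Δx) = atan2(68.31, 19.61) = 73.9826° be the start→goal bearing.
Normalize: d = |goal − start| / ρ = 71.069038/7.85 = 9.053381, α = (θ_start − ψ) mod 360° = 83.9174° = 1.464635 rad, β = (θ_goal − ψ) mod 360° = 341.4174° = 5.958857 rad.
Common terms: sin α = 0.994370, cos α = 0.105962, sin β = -0.318672, cos β = 0.947865, cos(α−β) = -0.216440, d² = 81.963702. Work in radians in the unit-radius frame; every candidate has L = ρ·(t + p + q).
LSL: p² = 2 + d² − 2cos(α−β) + 2d(sin α − sin β) = 108.171519; p = √p² = 10.400554; φ = atan2(cos β − cos α, d + sin α − sin β) = 0.081037 rad; t = (φ − α) mod 2π = 4.899587 rad, q = (β − φ) mod 2π = 5.877821 rad → L = 7.85·(4.899587 + 10.400554 + 5.877821) = 7.85·21.177962 = 166.247001 m
RSR: p² = 2 + d² − 2cos(α−β) + 2d(sin β − sin α) = 60.621643; p = √p² = 7.785990; φ = atan2(cos α − cos β, d − sin α + sin β) = -0.108342 rad; t = (α − φ) mod 2π = 1.572977 rad, q = (φ − β) mod 2π = 0.215986 rad → L = 7.85·(1.572977 + 7.785990 + 0.215986) = 7.85·9.574953 = 75.163378 m
LSR: p² = d² − 2 + 2cos(α−β) + 2d(sin α + sin β) = 91.765530; p = √p² = 9.579433; φ = atan2(−cos α − cos β, d + sin α + sin β) − atan2(−2, p) = 0.097927 rad; t = (φ − α) mod 2π = 4.916478 rad, q = (φ − β) mod 2π = 0.422255 rad → L = 7.85·(4.916478 + 9.579433 + 0.422255) = 7.85·14.918166 = 117.107604 m
RSL: p² = d² − 2 + 2cos(α−β) − 2d(sin α + sin β) = 67.296115; p = √p² = 8.203421; φ = atan2(cos α + cos β, d − sin α − sin β) − atan2(2, p) = -0.114003 rad; t = (α − φ) mod 2π = 1.578637 rad, q = (β − φ) mod 2π = 6.072860 rad → L = 7.85·(1.578637 + 8.203421 + 6.072860) = 7.85·15.854919 = 124.461112 m
RLR: c = (6 − d² + 2cos(α−β) + 2d(sin α − sin β))/8 = -6.577705, |c| > 1 → infeasible
LRL: c = (6 − d² + 2cos(α−β) − 2d(sin α − sin β))/8 = -12.521440, |c| > 1 → infeasible
Shortest: RSR with L = 75.163378 m ≈ 75.1634 m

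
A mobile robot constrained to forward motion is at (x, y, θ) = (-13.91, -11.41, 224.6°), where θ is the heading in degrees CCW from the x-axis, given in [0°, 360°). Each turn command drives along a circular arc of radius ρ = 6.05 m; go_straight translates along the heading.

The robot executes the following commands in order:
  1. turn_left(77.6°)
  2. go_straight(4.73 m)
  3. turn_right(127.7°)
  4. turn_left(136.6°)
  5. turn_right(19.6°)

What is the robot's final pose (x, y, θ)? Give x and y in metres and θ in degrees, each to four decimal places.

set_pose: (x, y, θ) = (-13.9100, -11.4100, 224.6000°), ρ = 6.05
turn_left(77.6°): centre at ρ to the left, rotate +77.6° → (-14.7814, -18.9417, 302.2000°)
go_straight(4.73): x += 4.73·cos θ, y += 4.73·sin θ → (-12.2609, -22.9442, 302.2000°)
turn_right(127.7°): centre at ρ to the right, rotate −127.7° → (-17.9603, -32.1902, 174.5000°)
turn_left(136.6°): centre at ρ to the left, rotate +136.6° → (-23.0992, -42.1895, 311.1000°)
turn_right(19.6°): centre at ρ to the right, rotate −19.6° → (-22.0292, -43.9493, 291.5000°)

(-22.0292, -43.9493, 291.5000°)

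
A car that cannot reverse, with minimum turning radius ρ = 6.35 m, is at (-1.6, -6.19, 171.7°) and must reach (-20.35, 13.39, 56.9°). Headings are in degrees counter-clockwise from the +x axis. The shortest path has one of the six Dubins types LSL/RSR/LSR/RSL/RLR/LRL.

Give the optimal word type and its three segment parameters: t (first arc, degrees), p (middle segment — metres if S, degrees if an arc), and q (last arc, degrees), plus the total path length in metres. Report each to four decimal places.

Let ψ = atan2(Δy, Δx) = atan2(19.58, -18.75) = 133.7595° be the start→goal bearing.
Normalize: d = |goal − start| / ρ = 27.109757/6.35 = 4.269253, α = (θ_start − ψ) mod 360° = 37.9405° = 0.662187 rad, β = (θ_goal − ψ) mod 360° = 283.1405° = 4.941734 rad.
Common terms: sin α = 0.614843, cos α = 0.788650, sin β = -0.973816, cos β = 0.227340, cos(α−β) = -0.419452, d² = 18.226521. Work in radians in the unit-radius frame; every candidate has L = ρ·(t + p + q).
LSL: p² = 2 + d² − 2cos(α−β) + 2d(sin α − sin β) = 34.630193; p = √p² = 5.884742; φ = atan2(cos β − cos α, d + sin α − sin β) = -0.095529 rad; t = (φ − α) mod 2π = 5.525470 rad, q = (β − φ) mod 2π = 5.037263 rad → L = 6.35·(5.525470 + 5.884742 + 5.037263) = 6.35·16.447475 = 104.441467 m
RSR: p² = 2 + d² − 2cos(α−β) + 2d(sin β − sin α) = 7.500657; p = √p² = 2.738733; φ = atan2(cos α − cos β, d − sin α + sin β) = 0.206415 rad; t = (α − φ) mod 2π = 0.455771 rad, q = (φ − β) mod 2π = 1.547867 rad → L = 6.35·(0.455771 + 2.738733 + 1.547867) = 6.35·4.742371 = 30.114054 m
LSR: p² = d² − 2 + 2cos(α−β) + 2d(sin α + sin β) = 12.322525; p = √p² = 3.510345; φ = atan2(−cos α − cos β, d + sin α + sin β) − atan2(−2, p) = 0.263671 rad; t = (φ − α) mod 2π = 5.884670 rad, q = (φ − β) mod 2π = 1.605123 rad → L = 6.35·(5.884670 + 3.510345 + 1.605123) = 6.35·11.000138 = 69.850879 m
RSL: p² = d² − 2 + 2cos(α−β) − 2d(sin α + sin β) = 18.452709; p = √p² = 4.295662; φ = atan2(cos α + cos β, d − sin α − sin β) − atan2(2, p) = -0.219647 rad; t = (α − φ) mod 2π = 0.881833 rad, q = (β − φ) mod 2π = 5.161381 rad → L = 6.35·(0.881833 + 4.295662 + 5.161381) = 6.35·10.338875 = 65.651859 m
RLR: c = (6 − d² + 2cos(α−β) + 2d(sin α − sin β))/8 = 0.062418; p = 2π − arccos c = 4.774847 rad; φ = atan2(cos α − cos β, d − sin α + sin β) = 0.206415 rad; t = (α − φ + p/2) mod 2π = 2.843195 rad, q = (α − β − t + p) mod 2π = 3.935290 rad → L = 6.35·(2.843195 + 4.774847 + 3.935290) = 6.35·11.553333 = 73.363663 m
LRL: c = (6 − d² + 2cos(α−β) − 2d(sin α − sin β))/8 = -3.328774, |c| > 1 → infeasible
Shortest: RSR with L = 30.114054 m ≈ 30.1141 m
Convert RSR to answer units (arcs ×180/π): t = 0.455771·180/π = 26.1138°, p = ρ·p = 6.35·2.738733 = 17.3910 m, q = 1.547867·180/π = 88.6862°, L = 30.1141 m.

RSR: t = 26.1138°, p = 17.3910 m, q = 88.6862°, L = 30.1141 m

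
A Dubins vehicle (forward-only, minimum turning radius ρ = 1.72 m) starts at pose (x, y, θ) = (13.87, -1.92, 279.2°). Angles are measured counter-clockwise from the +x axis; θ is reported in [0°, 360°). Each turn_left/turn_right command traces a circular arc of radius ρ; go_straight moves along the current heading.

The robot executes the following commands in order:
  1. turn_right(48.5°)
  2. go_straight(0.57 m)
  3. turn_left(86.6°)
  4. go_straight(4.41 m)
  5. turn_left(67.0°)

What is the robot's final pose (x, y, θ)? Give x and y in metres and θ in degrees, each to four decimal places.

(18.4219, -9.3732, 24.3000°)

set_pose: (x, y, θ) = (13.8700, -1.9200, 279.2000°), ρ = 1.72
turn_right(48.5°): centre at ρ to the right, rotate −48.5° → (13.5031, -3.2844, 230.7000°)
go_straight(0.57): x += 0.57·cos θ, y += 0.57·sin θ → (13.1421, -3.7255, 230.7000°)
turn_left(86.6°): centre at ρ to the left, rotate +86.6° → (13.3067, -6.0790, 317.3000°)
go_straight(4.41): x += 4.41·cos θ, y += 4.41·sin θ → (16.5476, -9.0697, 317.3000°)
turn_left(67.0°): centre at ρ to the left, rotate +67.0° → (18.4219, -9.3732, 384.3000° ≡ 24.3000°)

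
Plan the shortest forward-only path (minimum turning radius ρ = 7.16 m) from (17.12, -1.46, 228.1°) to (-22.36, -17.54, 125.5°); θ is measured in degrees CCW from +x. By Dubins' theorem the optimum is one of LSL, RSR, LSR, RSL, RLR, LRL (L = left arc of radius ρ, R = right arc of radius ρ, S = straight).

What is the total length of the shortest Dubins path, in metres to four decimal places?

45.7021 m

Let ψ = atan2(Δy, Δx) = atan2(-16.08, -39.48) = -157.8392° be the start→goal bearing.
Normalize: d = |goal − start| / ρ = 42.629061/7.16 = 5.953779, α = (θ_start − ψ) mod 360° = 25.9392° = 0.452724 rad, β = (θ_goal − ψ) mod 360° = 283.3392° = 4.945202 rad.
Common terms: sin α = 0.437417, cos α = 0.899259, sin β = -0.973021, cos β = 0.230715, cos(α−β) = -0.218143, d² = 35.447489. Work in radians in the unit-radius frame; every candidate has L = ρ·(t + p + q).
LSL: p² = 2 + d² − 2cos(α−β) + 2d(sin α − sin β) = 54.678652; p = √p² = 7.394501; φ = atan2(cos β − cos α, d + sin α − sin β) = -0.090535 rad; t = (φ − α) mod 2π = 5.739927 rad, q = (β − φ) mod 2π = 5.035736 rad → L = 7.16·(5.739927 + 7.394501 + 5.035736) = 7.16·18.170164 = 130.098376 m
RSR: p² = 2 + d² − 2cos(α−β) + 2d(sin β − sin α) = 21.088900; p = √p² = 4.592265; φ = atan2(cos α − cos β, d − sin α + sin β) = 0.146100 rad; t = (α − φ) mod 2π = 0.306625 rad, q = (φ − β) mod 2π = 1.484083 rad → L = 7.16·(0.306625 + 4.592265 + 1.484083) = 7.16·6.382973 = 45.702087 m
LSR: p² = d² − 2 + 2cos(α−β) + 2d(sin α + sin β) = 26.633462; p = √p² = 5.160762; φ = atan2(−cos α − cos β, d + sin α + sin β) − atan2(−2, p) = 0.164113 rad; t = (φ − α) mod 2π = 5.994574 rad, q = (φ − β) mod 2π = 1.502097 rad → L = 7.16·(5.994574 + 5.160762 + 1.502097) = 7.16·12.657433 = 90.627221 m
RSL: p² = d² − 2 + 2cos(α−β) − 2d(sin α + sin β) = 39.388943; p = √p² = 6.276061; φ = atan2(cos α + cos β, d − sin α − sin β) − atan2(2, p) = -0.136099 rad; t = (α − φ) mod 2π = 0.588823 rad, q = (β − φ) mod 2π = 5.081301 rad → L = 7.16·(0.588823 + 6.276061 + 5.081301) = 7.16·11.946185 = 85.534686 m
RLR: c = (6 − d² + 2cos(α−β) + 2d(sin α − sin β))/8 = -1.636112, |c| > 1 → infeasible
LRL: c = (6 − d² + 2cos(α−β) − 2d(sin α − sin β))/8 = -5.834831, |c| > 1 → infeasible
Shortest: RSR with L = 45.702087 m ≈ 45.7021 m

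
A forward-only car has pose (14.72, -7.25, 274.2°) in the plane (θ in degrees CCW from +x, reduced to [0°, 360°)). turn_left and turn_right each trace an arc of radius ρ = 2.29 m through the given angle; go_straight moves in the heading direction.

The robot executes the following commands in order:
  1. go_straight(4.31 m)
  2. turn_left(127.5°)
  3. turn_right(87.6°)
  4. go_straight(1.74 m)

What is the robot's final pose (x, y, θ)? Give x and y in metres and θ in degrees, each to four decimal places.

set_pose: (x, y, θ) = (14.7200, -7.2500, 274.2000°), ρ = 2.29
go_straight(4.31): x += 4.31·cos θ, y += 4.31·sin θ → (15.0357, -11.5484, 274.2000°)
turn_left(127.5°): centre at ρ to the left, rotate +127.5° → (18.8429, -13.0905, 401.7000° ≡ 41.7000°)
turn_right(87.6°): centre at ρ to the right, rotate −87.6° → (22.0108, -13.2067, -45.9000° ≡ 314.1000°)
go_straight(1.74): x += 1.74·cos θ, y += 1.74·sin θ → (23.2217, -14.4562, 314.1000°)

(23.2217, -14.4562, 314.1000°)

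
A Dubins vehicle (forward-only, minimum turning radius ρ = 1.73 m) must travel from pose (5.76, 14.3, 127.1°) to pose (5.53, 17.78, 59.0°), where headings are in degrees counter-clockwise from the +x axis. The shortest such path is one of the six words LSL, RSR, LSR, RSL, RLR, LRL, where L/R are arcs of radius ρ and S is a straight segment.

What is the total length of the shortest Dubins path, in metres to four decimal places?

Let ψ = atan2(Δy, Δx) = atan2(3.48, -0.23) = 93.7813° be the start→goal bearing.
Normalize: d = |goal − start| / ρ = 3.487592/1.73 = 2.015949, α = (θ_start − ψ) mod 360° = 33.3187° = 0.581521 rad, β = (θ_goal − ψ) mod 360° = 325.2187° = 5.676137 rad.
Common terms: sin α = 0.549296, cos α = 0.835628, sin β = -0.570445, cos β = 0.821336, cos(α−β) = 0.372988, d² = 4.064052. Work in radians in the unit-radius frame; every candidate has L = ρ·(t + p + q).
LSL: p² = 2 + d² − 2cos(α−β) + 2d(sin α − sin β) = 9.832759; p = √p² = 3.135723; φ = atan2(cos β − cos α, d + sin α − sin β) = -0.004558 rad; t = (φ − α) mod 2π = 5.697106 rad, q = (β − φ) mod 2π = 5.680695 rad → L = 1.73·(5.697106 + 3.135723 + 5.680695) = 1.73·14.513524 = 25.108397 m
RSR: p² = 2 + d² − 2cos(α−β) + 2d(sin β − sin α) = 0.803393; p = √p² = 0.896322; φ = atan2(cos α − cos β, d − sin α + sin β) = 0.015946 rad; t = (α − φ) mod 2π = 0.565575 rad, q = (φ − β) mod 2π = 0.622994 rad → L = 1.73·(0.565575 + 0.896322 + 0.622994) = 1.73·2.084891 = 3.606862 m
LSR: p² = d² − 2 + 2cos(α−β) + 2d(sin α + sin β) = 2.724754; p = √p² = 1.650683; φ = atan2(−cos α − cos β, d + sin α + sin β) − atan2(−2, p) = 0.187646 rad; t = (φ − α) mod 2π = 5.889310 rad, q = (φ − β) mod 2π = 0.794694 rad → L = 1.73·(5.889310 + 1.650683 + 0.794694) = 1.73·8.334686 = 14.419007 m
RSL: p² = d² − 2 + 2cos(α−β) − 2d(sin α + sin β) = 2.895301; p = √p² = 1.701558; φ = atan2(cos α + cos β, d − sin α − sin β) − atan2(2, p) = -0.182995 rad; t = (α − φ) mod 2π = 0.764517 rad, q = (β − φ) mod 2π = 5.859133 rad → L = 1.73·(0.764517 + 1.701558 + 5.859133) = 1.73·8.325208 = 14.402609 m
RLR: c = (6 − d² + 2cos(α−β) + 2d(sin α − sin β))/8 = 0.899576; p = 2π − arccos c = 5.831186 rad; φ = atan2(cos α − cos β, d − sin α + sin β) = 0.015946 rad; t = (α − φ + p/2) mod 2π = 3.481168 rad, q = (α − β − t + p) mod 2π = 3.538588 rad → L = 1.73·(3.481168 + 5.831186 + 3.538588) = 1.73·12.850942 = 22.232130 m
LRL: c = (6 − d² + 2cos(α−β) − 2d(sin α − sin β))/8 = -0.229095; p = 2π − arccos c = 4.481241 rad; φ = atan2(cos β − cos α, d + sin α − sin β) = -0.004558 rad; t = (φ − α + p/2) mod 2π = 1.654541 rad, q = (β − α − t + p) mod 2π = 1.638131 rad → L = 1.73·(1.654541 + 4.481241 + 1.638131) = 1.73·7.773913 = 13.448870 m
Shortest: RSR with L = 3.606862 m ≈ 3.6069 m

3.6069 m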